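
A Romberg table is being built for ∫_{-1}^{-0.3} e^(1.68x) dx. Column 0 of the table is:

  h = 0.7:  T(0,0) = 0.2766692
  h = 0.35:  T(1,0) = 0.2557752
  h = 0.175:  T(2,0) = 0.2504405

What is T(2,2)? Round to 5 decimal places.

0.24865

Richardson extrapolation on the trapezoidal column (denominator 4−1=3):
T(1,1) = (4·0.2557752 − 0.2766692) / 3 = 0.2488105
T(2,1) = (4·0.2504405 − 0.2557752) / 3 = 0.2486623
T(2,2) = 0.2486623 + (0.2486623 − 0.2488105)/15 = 0.2486524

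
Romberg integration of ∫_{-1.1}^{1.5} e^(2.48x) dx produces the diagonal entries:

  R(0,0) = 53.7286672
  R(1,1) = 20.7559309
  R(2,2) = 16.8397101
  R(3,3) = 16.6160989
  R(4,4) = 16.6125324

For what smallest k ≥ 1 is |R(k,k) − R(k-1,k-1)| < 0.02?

k = 4

|R(1,1) − R(0,0)| = 32.9727363 ≥ 0.02
|R(2,2) − R(1,1)| = 3.9162208 ≥ 0.02
|R(3,3) − R(2,2)| = 0.2236112 ≥ 0.02
|R(4,4) − R(3,3)| = 0.0035665 < 0.02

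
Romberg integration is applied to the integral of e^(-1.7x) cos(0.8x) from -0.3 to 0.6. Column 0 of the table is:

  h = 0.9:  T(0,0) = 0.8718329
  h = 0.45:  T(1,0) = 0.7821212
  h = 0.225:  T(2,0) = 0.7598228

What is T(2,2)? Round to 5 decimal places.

Richardson extrapolation on the trapezoidal column (denominator 4−1=3):
T(1,1) = 0.7821212 + (0.7821212 − 0.8718329)/3 = 0.7522173
T(2,1) = 0.7598228 + (0.7598228 − 0.7821212)/3 = 0.7523900
T(2,2) = (16·0.7523900 − 0.7522173) / 15 = 0.7524015

0.75240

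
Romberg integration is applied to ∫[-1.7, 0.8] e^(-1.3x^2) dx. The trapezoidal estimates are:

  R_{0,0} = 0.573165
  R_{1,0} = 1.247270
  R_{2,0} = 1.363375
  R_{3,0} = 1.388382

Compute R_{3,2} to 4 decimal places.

1.3964

R_{2,1} = (4·1.363375 − 1.247270) / 3 = 1.402077
R_{3,1} = (4·1.388382 − 1.363375) / 3 = 1.396718
R_{3,2} = (16·1.396718 − 1.402077) / 15 = 1.396361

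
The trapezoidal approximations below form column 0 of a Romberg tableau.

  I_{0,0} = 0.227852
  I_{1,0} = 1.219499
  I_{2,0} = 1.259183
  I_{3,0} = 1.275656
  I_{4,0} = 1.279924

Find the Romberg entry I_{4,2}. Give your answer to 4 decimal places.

1.2814

Richardson extrapolation on the trapezoidal column (denominator 4−1=3):
I_{3,1} = (4·1.275656 − 1.259183) / 3 = 1.281147
I_{4,1} = (4·1.279924 − 1.275656) / 3 = 1.281347
I_{4,2} = (16·1.281347 − 1.281147) / 15 = 1.281360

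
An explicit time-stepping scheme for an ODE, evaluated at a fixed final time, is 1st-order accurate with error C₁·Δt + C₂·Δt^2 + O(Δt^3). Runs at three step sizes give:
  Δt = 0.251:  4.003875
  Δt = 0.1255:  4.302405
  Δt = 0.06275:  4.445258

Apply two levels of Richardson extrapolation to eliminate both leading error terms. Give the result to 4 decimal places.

4.5838

First eliminate the Δt term (factor 2^1 = 2):
  B₁ = (2·4.302405 − 4.003875)/1 = 4.600935
  B₂ = (2·4.445258 − 4.302405)/1 = 4.588111
Then eliminate the Δt^2 term (factor 2^2 = 4):
  (4·4.588111 − 4.600935)/3 = 4.583836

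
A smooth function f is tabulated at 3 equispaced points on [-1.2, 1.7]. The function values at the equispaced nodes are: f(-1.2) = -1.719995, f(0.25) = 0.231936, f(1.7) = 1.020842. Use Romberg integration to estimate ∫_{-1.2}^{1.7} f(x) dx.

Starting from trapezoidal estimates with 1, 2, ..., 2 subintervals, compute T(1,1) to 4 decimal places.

T(0,0) (trapezoid, 1 panel, h=2.9000): -1.013772
T(1,0) (trapezoid, 2 panels, h=1.4500): -0.170579
T(1,1) = -0.170579 + (-0.170579 − (-1.013772))/3 = 0.110485

0.1105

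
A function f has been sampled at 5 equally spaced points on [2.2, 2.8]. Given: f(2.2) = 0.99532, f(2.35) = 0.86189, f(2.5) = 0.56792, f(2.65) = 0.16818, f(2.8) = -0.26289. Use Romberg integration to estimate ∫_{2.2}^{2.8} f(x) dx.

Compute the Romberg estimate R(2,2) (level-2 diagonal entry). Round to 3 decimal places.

R(0,0) (trapezoid, 1 panel, h=0.6000): 0.21973
R(1,0) (trapezoid, 2 panels, h=0.3000): 0.28024
R(2,0) (trapezoid, 4 panels, h=0.1500): 0.29463
R(1,1) = 0.28024 + (0.28024 − 0.21973)/3 = 0.30041
R(2,1) = 0.29463 + (0.29463 − 0.28024)/3 = 0.29943
R(2,2) = 0.29943 + (0.29943 − 0.30041)/15 = 0.29936

0.299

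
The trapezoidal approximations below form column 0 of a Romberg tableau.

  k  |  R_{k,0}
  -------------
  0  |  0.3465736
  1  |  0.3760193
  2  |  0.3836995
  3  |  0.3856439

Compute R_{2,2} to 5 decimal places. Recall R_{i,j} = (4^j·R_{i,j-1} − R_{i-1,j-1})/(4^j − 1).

Richardson extrapolation on the trapezoidal column (denominator 4−1=3):
R_{1,1} = (4·0.3760193 − 0.3465736) / 3 = 0.3858345
R_{2,1} = (4·0.3836995 − 0.3760193) / 3 = 0.3862596
R_{2,2} = (16·0.3862596 − 0.3858345) / 15 = 0.3862879
(Column j=1 coincides with Simpson's rule on the same nodes.)

0.38629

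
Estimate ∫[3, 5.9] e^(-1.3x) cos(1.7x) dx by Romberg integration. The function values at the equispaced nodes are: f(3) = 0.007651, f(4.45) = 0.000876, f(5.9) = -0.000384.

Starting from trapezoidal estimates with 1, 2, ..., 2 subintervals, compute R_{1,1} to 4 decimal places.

0.0052

R_{0,0} (trapezoid, 1 panel, h=2.9000): 0.010537
R_{1,0} (trapezoid, 2 panels, h=1.4500): 0.006539
R_{1,1} = 0.006539 + (0.006539 − 0.010537)/3 = 0.005206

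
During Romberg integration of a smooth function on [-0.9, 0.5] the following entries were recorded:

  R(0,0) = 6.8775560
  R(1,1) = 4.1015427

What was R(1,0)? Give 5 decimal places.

4.79555

From R(1,1) = (4·R(1,0) − R(0,0))/3, solve for R(1,0):
4·R(1,0) = 3·4.1015427 + 6.8775560 = 19.1821841
R(1,0) = 4.7955460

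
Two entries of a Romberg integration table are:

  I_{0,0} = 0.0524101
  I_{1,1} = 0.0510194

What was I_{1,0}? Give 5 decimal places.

From I_{1,1} = (4·I_{1,0} − I_{0,0})/3, solve for I_{1,0}:
4·I_{1,0} = 3·0.0510194 + 0.0524101 = 0.2054683
I_{1,0} = 0.0513671

0.05137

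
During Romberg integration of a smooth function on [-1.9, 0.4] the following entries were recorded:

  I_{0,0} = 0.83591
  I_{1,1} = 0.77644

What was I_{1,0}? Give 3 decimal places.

0.791

From I_{1,1} = (4·I_{1,0} − I_{0,0})/3, solve for I_{1,0}:
4·I_{1,0} = 3·0.77644 + 0.83591 = 3.16523
I_{1,0} = 0.79131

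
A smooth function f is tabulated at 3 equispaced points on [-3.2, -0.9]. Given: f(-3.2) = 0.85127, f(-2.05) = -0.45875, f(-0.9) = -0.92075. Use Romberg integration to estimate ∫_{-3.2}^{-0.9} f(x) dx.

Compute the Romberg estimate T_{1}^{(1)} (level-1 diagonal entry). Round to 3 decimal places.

-0.730

T_{0}^{(0)} (trapezoid, 1 panel, h=2.3000): -0.07990
T_{1}^{(0)} (trapezoid, 2 panels, h=1.1500): -0.56751
T_{1}^{(1)} = -0.56751 + (-0.56751 − (-0.07990))/3 = -0.73005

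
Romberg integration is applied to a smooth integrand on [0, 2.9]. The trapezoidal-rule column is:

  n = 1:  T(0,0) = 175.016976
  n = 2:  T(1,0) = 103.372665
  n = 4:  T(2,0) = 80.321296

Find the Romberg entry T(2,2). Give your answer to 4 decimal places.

72.1806

Richardson extrapolation on the trapezoidal column (denominator 4−1=3):
T(1,1) = 103.372665 + (103.372665 − 175.016976)/3 = 79.491228
T(2,1) = (4·80.321296 − 103.372665) / 3 = 72.637506
T(2,2) = 72.637506 + (72.637506 − 79.491228)/15 = 72.180591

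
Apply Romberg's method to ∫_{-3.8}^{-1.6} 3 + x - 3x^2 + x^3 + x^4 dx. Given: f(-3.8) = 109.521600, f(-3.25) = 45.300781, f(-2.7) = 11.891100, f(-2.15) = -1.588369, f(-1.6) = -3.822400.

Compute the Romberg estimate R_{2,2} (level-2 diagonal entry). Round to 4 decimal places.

R_{0,0} (trapezoid, 1 panel, h=2.2000): 116.269120
R_{1,0} (trapezoid, 2 panels, h=1.1000): 71.214770
R_{2,0} (trapezoid, 4 panels, h=0.5500): 59.649212
R_{1,1} = 71.214770 + (71.214770 − 116.269120)/3 = 56.196653
R_{2,1} = 59.649212 + (59.649212 − 71.214770)/3 = 55.794026
R_{2,2} = 55.794026 + (55.794026 − 56.196653)/15 = 55.767184

55.7672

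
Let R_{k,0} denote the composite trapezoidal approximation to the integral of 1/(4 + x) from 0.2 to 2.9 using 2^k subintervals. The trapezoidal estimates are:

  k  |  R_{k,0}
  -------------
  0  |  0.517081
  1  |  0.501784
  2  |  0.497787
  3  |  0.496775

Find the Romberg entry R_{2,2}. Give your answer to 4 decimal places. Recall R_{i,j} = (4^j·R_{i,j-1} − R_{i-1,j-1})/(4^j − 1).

Richardson extrapolation on the trapezoidal column (denominator 4−1=3):
R_{1,1} = 0.501784 + (0.501784 − 0.517081)/3 = 0.496685
R_{2,1} = 0.497787 + (0.497787 − 0.501784)/3 = 0.496455
R_{2,2} = 0.496455 + (0.496455 − 0.496685)/15 = 0.496440

0.4964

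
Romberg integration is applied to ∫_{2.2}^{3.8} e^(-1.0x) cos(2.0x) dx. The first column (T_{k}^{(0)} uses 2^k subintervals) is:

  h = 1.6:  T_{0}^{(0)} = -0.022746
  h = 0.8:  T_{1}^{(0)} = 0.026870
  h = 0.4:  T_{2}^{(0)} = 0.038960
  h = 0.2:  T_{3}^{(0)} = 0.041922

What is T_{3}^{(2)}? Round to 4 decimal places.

T_{2}^{(1)} = (4·0.038960 − 0.026870) / 3 = 0.042990
T_{3}^{(1)} = (4·0.041922 − 0.038960) / 3 = 0.042909
T_{3}^{(2)} = 0.042909 + (0.042909 − 0.042990)/15 = 0.042904

0.0429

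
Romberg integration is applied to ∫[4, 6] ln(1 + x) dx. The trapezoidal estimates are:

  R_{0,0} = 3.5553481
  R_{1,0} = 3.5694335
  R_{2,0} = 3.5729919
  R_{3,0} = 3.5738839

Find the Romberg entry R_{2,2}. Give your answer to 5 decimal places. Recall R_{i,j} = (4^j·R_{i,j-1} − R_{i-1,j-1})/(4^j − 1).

3.57418

Richardson extrapolation on the trapezoidal column (denominator 4−1=3):
R_{1,1} = (4·3.5694335 − 3.5553481) / 3 = 3.5741286
R_{2,1} = (4·3.5729919 − 3.5694335) / 3 = 3.5741780
R_{2,2} = 3.5741780 + (3.5741780 − 3.5741286)/15 = 3.5741813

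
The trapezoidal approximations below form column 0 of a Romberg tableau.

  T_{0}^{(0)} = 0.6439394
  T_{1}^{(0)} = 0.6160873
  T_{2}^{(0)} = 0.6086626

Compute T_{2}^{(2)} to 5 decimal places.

T_{1}^{(1)} = 0.6160873 + (0.6160873 − 0.6439394)/3 = 0.6068033
T_{2}^{(1)} = 0.6086626 + (0.6086626 − 0.6160873)/3 = 0.6061877
T_{2}^{(2)} = (16·0.6061877 − 0.6068033) / 15 = 0.6061467

0.60615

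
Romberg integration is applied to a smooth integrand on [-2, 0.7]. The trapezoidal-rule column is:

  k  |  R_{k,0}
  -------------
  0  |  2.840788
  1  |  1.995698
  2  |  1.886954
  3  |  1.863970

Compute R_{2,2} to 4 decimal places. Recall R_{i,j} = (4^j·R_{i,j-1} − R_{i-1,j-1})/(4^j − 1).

1.8598

Richardson extrapolation on the trapezoidal column (denominator 4−1=3):
R_{1,1} = 1.995698 + (1.995698 − 2.840788)/3 = 1.714001
R_{2,1} = (4·1.886954 − 1.995698) / 3 = 1.850706
R_{2,2} = (16·1.850706 − 1.714001) / 15 = 1.859820
(Column j=1 coincides with Simpson's rule on the same nodes.)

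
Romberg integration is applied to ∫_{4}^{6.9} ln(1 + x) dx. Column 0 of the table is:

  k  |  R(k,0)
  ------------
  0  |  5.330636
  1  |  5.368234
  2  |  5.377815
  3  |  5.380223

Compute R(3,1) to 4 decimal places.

Richardson extrapolation on the trapezoidal column (denominator 4−1=3):
R(3,1) = 5.380223 + (5.380223 − 5.377815)/3 = 5.381026
(Column j=1 coincides with Simpson's rule on the same nodes.)

5.3810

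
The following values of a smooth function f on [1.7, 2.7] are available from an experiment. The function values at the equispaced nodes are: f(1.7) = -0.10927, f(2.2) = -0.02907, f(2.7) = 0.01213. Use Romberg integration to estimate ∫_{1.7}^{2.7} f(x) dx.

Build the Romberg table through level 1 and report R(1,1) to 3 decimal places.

R(0,0) (trapezoid, 1 panel, h=1.0000): -0.04857
R(1,0) (trapezoid, 2 panels, h=0.5000): -0.03882
R(1,1) = -0.03882 + (-0.03882 − (-0.04857))/3 = -0.03557

-0.036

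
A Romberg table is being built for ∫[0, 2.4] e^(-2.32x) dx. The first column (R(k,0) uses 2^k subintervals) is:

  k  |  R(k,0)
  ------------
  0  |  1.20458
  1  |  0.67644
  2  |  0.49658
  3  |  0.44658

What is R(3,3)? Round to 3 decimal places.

0.429

R(1,1) = (4·0.67644 − 1.20458) / 3 = 0.50039
R(2,1) = 0.49658 + (0.49658 − 0.67644)/3 = 0.43663
R(3,1) = (4·0.44658 − 0.49658) / 3 = 0.42991
R(2,2) = 0.43663 + (0.43663 − 0.50039)/15 = 0.43238
R(3,2) = (16·0.42991 − 0.43663) / 15 = 0.42946
R(3,3) = 0.42946 + (0.42946 − 0.43238)/63 = 0.42941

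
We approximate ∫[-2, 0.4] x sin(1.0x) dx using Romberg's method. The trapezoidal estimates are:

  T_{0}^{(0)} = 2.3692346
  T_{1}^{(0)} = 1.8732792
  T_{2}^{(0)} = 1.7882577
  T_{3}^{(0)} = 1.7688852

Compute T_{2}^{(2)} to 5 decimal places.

Richardson extrapolation on the trapezoidal column (denominator 4−1=3):
T_{1}^{(1)} = (4·1.8732792 − 2.3692346) / 3 = 1.7079607
T_{2}^{(1)} = 1.7882577 + (1.7882577 − 1.8732792)/3 = 1.7599172
T_{2}^{(2)} = (16·1.7599172 − 1.7079607) / 15 = 1.7633810

1.76338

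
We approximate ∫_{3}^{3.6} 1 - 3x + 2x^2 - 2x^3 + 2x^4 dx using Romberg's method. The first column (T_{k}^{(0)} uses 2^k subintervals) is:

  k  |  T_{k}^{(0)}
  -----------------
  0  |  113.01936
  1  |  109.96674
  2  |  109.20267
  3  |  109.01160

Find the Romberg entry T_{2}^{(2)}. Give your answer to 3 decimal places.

108.948

Richardson extrapolation on the trapezoidal column (denominator 4−1=3):
T_{1}^{(1)} = (4·109.96674 − 113.01936) / 3 = 108.94920
T_{2}^{(1)} = (4·109.20267 − 109.96674) / 3 = 108.94798
T_{2}^{(2)} = (16·108.94798 − 108.94920) / 15 = 108.94790
(Column j=1 coincides with Simpson's rule on the same nodes.)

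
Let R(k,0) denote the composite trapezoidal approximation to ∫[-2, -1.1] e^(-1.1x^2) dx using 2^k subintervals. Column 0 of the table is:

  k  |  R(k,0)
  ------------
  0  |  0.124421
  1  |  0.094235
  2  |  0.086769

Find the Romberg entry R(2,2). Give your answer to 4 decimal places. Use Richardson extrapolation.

R(1,1) = (4·0.094235 − 0.124421) / 3 = 0.084173
R(2,1) = 0.086769 + (0.086769 − 0.094235)/3 = 0.084280
R(2,2) = 0.084280 + (0.084280 − 0.084173)/15 = 0.084287

0.0843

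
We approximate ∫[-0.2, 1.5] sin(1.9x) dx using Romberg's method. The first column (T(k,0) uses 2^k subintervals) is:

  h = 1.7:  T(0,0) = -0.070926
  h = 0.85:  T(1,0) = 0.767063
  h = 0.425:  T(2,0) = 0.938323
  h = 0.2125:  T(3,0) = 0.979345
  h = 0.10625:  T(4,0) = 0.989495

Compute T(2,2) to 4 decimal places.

0.9920

T(1,1) = (4·0.767063 − (-0.070926)) / 3 = 1.046393
T(2,1) = (4·0.938323 − 0.767063) / 3 = 0.995410
T(2,2) = 0.995410 + (0.995410 − 1.046393)/15 = 0.992011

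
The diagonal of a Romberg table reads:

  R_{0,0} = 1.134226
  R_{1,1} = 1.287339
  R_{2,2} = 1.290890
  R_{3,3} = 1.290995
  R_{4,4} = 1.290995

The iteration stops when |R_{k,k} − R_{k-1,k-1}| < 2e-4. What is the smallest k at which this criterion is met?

|R_{1,1} − R_{0,0}| = 0.153113 ≥ 2e-4
|R_{2,2} − R_{1,1}| = 0.003551 ≥ 2e-4
|R_{3,3} − R_{2,2}| = 0.000105 < 2e-4

k = 3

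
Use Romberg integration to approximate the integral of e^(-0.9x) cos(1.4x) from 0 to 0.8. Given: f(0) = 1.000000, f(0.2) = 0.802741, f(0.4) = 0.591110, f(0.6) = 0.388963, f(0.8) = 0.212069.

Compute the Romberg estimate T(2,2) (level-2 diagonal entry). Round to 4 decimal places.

0.4774

T(0,0) (trapezoid, 1 panel, h=0.8000): 0.484828
T(1,0) (trapezoid, 2 panels, h=0.4000): 0.478858
T(2,0) (trapezoid, 4 panels, h=0.2000): 0.477770
T(1,1) = 0.478858 + (0.478858 − 0.484828)/3 = 0.476868
T(2,1) = 0.477770 + (0.477770 − 0.478858)/3 = 0.477407
T(2,2) = 0.477407 + (0.477407 − 0.476868)/15 = 0.477443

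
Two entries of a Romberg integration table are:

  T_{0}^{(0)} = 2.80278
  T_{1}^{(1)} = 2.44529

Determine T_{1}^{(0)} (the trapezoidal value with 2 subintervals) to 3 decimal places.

From T_{1}^{(1)} = (4·T_{1}^{(0)} − T_{0}^{(0)})/3, solve for T_{1}^{(0)}:
4·T_{1}^{(0)} = 3·2.44529 + 2.80278 = 10.13865
T_{1}^{(0)} = 2.53466

2.535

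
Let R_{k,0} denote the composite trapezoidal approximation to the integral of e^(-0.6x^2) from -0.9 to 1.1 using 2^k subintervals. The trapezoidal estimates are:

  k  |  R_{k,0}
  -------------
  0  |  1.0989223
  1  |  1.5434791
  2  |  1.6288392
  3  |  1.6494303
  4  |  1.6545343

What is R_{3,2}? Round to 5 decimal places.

Richardson extrapolation on the trapezoidal column (denominator 4−1=3):
R_{2,1} = 1.6288392 + (1.6288392 − 1.5434791)/3 = 1.6572926
R_{3,1} = (4·1.6494303 − 1.6288392) / 3 = 1.6562940
R_{3,2} = (16·1.6562940 − 1.6572926) / 15 = 1.6562274

1.65623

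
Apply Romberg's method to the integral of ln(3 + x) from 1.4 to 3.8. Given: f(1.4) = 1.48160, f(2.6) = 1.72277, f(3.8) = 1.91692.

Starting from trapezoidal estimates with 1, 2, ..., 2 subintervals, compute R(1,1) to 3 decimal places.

4.116

R(0,0) (trapezoid, 1 panel, h=2.4000): 4.07822
R(1,0) (trapezoid, 2 panels, h=1.2000): 4.10644
R(1,1) = 4.10644 + (4.10644 − 4.07822)/3 = 4.11585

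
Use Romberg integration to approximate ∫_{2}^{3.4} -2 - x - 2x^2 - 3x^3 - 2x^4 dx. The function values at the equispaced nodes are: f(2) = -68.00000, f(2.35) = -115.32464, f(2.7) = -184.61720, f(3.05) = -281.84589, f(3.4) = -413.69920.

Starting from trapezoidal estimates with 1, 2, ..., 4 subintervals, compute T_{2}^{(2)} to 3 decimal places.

T_{0}^{(0)} (trapezoid, 1 panel, h=1.4000): -337.18944
T_{1}^{(0)} (trapezoid, 2 panels, h=0.7000): -297.82676
T_{2}^{(0)} (trapezoid, 4 panels, h=0.3500): -287.92307
T_{1}^{(1)} = -297.82676 + (-297.82676 − (-337.18944))/3 = -284.70587
T_{2}^{(1)} = -287.92307 + (-287.92307 − (-297.82676))/3 = -284.62184
T_{2}^{(2)} = -284.62184 + (-284.62184 − (-284.70587))/15 = -284.61624

-284.616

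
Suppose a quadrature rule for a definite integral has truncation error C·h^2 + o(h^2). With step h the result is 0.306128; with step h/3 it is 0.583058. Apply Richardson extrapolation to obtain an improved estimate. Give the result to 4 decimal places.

The leading error scales as h^2; refining by a factor of 3 reduces it by 3^2 = 9.
Extrapolated value = (9·A(h/3) − A(h)) / (9 − 1)
= (9·0.583058 − 0.306128) / 8
= 4.941394 / 8 = 0.617674

0.6177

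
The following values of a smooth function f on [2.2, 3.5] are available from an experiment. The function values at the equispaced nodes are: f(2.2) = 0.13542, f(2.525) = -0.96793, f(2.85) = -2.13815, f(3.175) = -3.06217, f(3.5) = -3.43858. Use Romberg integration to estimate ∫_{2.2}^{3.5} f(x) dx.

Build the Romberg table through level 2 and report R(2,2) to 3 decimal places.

R(0,0) (trapezoid, 1 panel, h=1.3000): -2.14705
R(1,0) (trapezoid, 2 panels, h=0.6500): -2.46332
R(2,0) (trapezoid, 4 panels, h=0.3250): -2.54144
R(1,1) = -2.46332 + (-2.46332 − (-2.14705))/3 = -2.56874
R(2,1) = -2.54144 + (-2.54144 − (-2.46332))/3 = -2.56748
R(2,2) = -2.56748 + (-2.56748 − (-2.56874))/15 = -2.56740

-2.567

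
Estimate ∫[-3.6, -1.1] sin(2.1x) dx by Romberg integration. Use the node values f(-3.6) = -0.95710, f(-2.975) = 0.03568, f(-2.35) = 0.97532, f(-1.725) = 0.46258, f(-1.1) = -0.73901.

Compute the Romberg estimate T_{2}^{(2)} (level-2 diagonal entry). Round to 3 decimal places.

0.438

T_{0}^{(0)} (trapezoid, 1 panel, h=2.5000): -2.12014
T_{1}^{(0)} (trapezoid, 2 panels, h=1.2500): 0.15908
T_{2}^{(0)} (trapezoid, 4 panels, h=0.6250): 0.39095
T_{1}^{(1)} = 0.15908 + (0.15908 − (-2.12014))/3 = 0.91882
T_{2}^{(1)} = 0.39095 + (0.39095 − 0.15908)/3 = 0.46824
T_{2}^{(2)} = 0.46824 + (0.46824 − 0.91882)/15 = 0.43820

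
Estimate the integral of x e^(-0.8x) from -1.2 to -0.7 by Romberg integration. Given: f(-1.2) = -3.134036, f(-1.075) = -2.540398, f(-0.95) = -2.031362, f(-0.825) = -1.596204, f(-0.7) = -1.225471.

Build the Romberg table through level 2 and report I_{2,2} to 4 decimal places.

-1.0404

I_{0,0} (trapezoid, 1 panel, h=0.5000): -1.089877
I_{1,0} (trapezoid, 2 panels, h=0.2500): -1.052779
I_{2,0} (trapezoid, 4 panels, h=0.1250): -1.043465
I_{1,1} = -1.052779 + (-1.052779 − (-1.089877))/3 = -1.040413
I_{2,1} = -1.043465 + (-1.043465 − (-1.052779))/3 = -1.040360
I_{2,2} = -1.040360 + (-1.040360 − (-1.040413))/15 = -1.040356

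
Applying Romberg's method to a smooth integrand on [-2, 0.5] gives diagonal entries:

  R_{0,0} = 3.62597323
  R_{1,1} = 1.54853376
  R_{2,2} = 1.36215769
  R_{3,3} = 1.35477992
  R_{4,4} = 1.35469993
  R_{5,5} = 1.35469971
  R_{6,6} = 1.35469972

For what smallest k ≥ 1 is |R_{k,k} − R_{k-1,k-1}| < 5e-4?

k = 4

|R_{1,1} − R_{0,0}| = 2.07743947 ≥ 5e-4
|R_{2,2} − R_{1,1}| = 0.18637607 ≥ 5e-4
|R_{3,3} − R_{2,2}| = 0.00737777 ≥ 5e-4
|R_{4,4} − R_{3,3}| = 0.00007999 < 5e-4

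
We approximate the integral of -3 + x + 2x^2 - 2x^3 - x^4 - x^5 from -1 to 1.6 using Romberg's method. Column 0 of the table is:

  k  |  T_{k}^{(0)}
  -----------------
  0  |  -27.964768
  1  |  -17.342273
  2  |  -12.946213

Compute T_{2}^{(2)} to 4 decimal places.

-11.3262

T_{1}^{(1)} = (4·(-17.342273) − (-27.964768)) / 3 = -13.801441
T_{2}^{(1)} = (4·(-12.946213) − (-17.342273)) / 3 = -11.480860
T_{2}^{(2)} = (16·(-11.480860) − (-13.801441)) / 15 = -11.326155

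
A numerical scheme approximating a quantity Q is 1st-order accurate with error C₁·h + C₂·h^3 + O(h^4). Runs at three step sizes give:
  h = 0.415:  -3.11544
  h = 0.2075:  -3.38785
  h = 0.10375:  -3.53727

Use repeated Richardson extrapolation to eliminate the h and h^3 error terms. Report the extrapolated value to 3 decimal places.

First eliminate the h term (factor 2^1 = 2):
  B₁ = (2·(-3.38785) − (-3.11544))/1 = -3.66026
  B₂ = (2·(-3.53727) − (-3.38785))/1 = -3.68669
Then eliminate the h^3 term (factor 2^3 = 8):
  (8·(-3.68669) − (-3.66026))/7 = -3.69047

-3.690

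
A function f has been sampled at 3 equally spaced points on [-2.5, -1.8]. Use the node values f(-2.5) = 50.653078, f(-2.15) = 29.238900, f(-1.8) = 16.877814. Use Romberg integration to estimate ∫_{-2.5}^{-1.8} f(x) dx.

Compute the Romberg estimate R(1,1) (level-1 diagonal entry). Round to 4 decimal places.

R(0,0) (trapezoid, 1 panel, h=0.7000): 23.635812
R(1,0) (trapezoid, 2 panels, h=0.3500): 22.051521
R(1,1) = 22.051521 + (22.051521 − 23.635812)/3 = 21.523424

21.5234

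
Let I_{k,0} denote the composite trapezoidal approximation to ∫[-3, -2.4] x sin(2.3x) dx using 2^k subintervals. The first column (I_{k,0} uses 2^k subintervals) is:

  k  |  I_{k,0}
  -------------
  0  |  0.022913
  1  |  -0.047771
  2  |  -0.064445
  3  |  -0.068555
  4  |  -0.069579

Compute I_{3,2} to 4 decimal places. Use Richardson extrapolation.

-0.0699

Richardson extrapolation on the trapezoidal column (denominator 4−1=3):
I_{2,1} = -0.064445 + (-0.064445 − (-0.047771))/3 = -0.070003
I_{3,1} = -0.068555 + (-0.068555 − (-0.064445))/3 = -0.069925
I_{3,2} = (16·(-0.069925) − (-0.070003)) / 15 = -0.069920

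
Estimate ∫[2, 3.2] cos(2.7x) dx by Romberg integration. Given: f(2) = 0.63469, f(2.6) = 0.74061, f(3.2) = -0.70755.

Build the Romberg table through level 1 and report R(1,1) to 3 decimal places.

R(0,0) (trapezoid, 1 panel, h=1.2000): -0.04372
R(1,0) (trapezoid, 2 panels, h=0.6000): 0.42251
R(1,1) = 0.42251 + (0.42251 − (-0.04372))/3 = 0.57792

0.578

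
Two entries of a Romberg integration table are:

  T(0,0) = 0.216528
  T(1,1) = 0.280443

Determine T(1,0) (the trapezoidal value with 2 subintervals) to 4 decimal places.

From T(1,1) = (4·T(1,0) − T(0,0))/3, solve for T(1,0):
4·T(1,0) = 3·0.280443 + 0.216528 = 1.057857
T(1,0) = 0.264464

0.2645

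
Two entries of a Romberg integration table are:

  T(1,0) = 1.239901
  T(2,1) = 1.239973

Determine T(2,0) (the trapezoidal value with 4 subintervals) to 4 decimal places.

From T(2,1) = (4·T(2,0) − T(1,0))/3, solve for T(2,0):
4·T(2,0) = 3·1.239973 + 1.239901 = 4.959820
T(2,0) = 1.239955

1.2400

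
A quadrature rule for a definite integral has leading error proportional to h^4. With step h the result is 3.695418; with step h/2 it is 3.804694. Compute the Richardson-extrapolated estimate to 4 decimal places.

The leading error scales as h^4; refining by a factor of 2 reduces it by 2^4 = 16.
Extrapolated value = (16·A(h/2) − A(h)) / (16 − 1)
= (16·3.804694 − 3.695418) / 15
= 57.179686 / 15 = 3.811979

3.8120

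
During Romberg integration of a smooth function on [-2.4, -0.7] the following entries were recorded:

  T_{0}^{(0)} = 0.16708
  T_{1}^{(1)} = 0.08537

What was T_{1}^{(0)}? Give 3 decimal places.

0.106

From T_{1}^{(1)} = (4·T_{1}^{(0)} − T_{0}^{(0)})/3, solve for T_{1}^{(0)}:
4·T_{1}^{(0)} = 3·0.08537 + 0.16708 = 0.42319
T_{1}^{(0)} = 0.10580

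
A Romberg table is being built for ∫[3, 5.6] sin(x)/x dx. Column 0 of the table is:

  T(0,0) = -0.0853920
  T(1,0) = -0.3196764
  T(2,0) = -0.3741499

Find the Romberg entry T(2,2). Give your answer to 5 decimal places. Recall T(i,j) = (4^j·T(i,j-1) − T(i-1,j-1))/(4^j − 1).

Richardson extrapolation on the trapezoidal column (denominator 4−1=3):
T(1,1) = (4·(-0.3196764) − (-0.0853920)) / 3 = -0.3977712
T(2,1) = (4·(-0.3741499) − (-0.3196764)) / 3 = -0.3923077
T(2,2) = (16·(-0.3923077) − (-0.3977712)) / 15 = -0.3919435

-0.39194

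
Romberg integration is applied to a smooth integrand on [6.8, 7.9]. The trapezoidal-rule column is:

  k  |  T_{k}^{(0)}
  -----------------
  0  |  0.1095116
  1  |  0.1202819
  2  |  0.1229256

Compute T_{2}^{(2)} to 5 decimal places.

Richardson extrapolation on the trapezoidal column (denominator 4−1=3):
T_{1}^{(1)} = 0.1202819 + (0.1202819 − 0.1095116)/3 = 0.1238720
T_{2}^{(1)} = (4·0.1229256 − 0.1202819) / 3 = 0.1238068
T_{2}^{(2)} = 0.1238068 + (0.1238068 − 0.1238720)/15 = 0.1238025

0.12380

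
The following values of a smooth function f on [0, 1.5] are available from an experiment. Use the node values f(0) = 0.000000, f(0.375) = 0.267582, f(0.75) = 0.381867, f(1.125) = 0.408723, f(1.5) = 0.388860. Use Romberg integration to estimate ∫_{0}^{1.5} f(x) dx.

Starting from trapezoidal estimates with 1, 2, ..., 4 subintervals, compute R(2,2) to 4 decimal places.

0.4824

R(0,0) (trapezoid, 1 panel, h=1.5000): 0.291645
R(1,0) (trapezoid, 2 panels, h=0.7500): 0.432223
R(2,0) (trapezoid, 4 panels, h=0.3750): 0.469726
R(1,1) = 0.432223 + (0.432223 − 0.291645)/3 = 0.479082
R(2,1) = 0.469726 + (0.469726 − 0.432223)/3 = 0.482227
R(2,2) = 0.482227 + (0.482227 − 0.479082)/15 = 0.482437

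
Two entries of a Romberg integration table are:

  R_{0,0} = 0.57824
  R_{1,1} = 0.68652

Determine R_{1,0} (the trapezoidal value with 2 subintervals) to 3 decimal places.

From R_{1,1} = (4·R_{1,0} − R_{0,0})/3, solve for R_{1,0}:
4·R_{1,0} = 3·0.68652 + 0.57824 = 2.63780
R_{1,0} = 0.65945

0.659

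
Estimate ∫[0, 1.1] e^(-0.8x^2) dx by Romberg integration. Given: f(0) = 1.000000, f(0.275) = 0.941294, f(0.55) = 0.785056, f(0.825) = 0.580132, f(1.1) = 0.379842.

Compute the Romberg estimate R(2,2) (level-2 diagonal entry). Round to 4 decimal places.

R(0,0) (trapezoid, 1 panel, h=1.1000): 0.758913
R(1,0) (trapezoid, 2 panels, h=0.5500): 0.811237
R(2,0) (trapezoid, 4 panels, h=0.2750): 0.824011
R(1,1) = 0.811237 + (0.811237 − 0.758913)/3 = 0.828678
R(2,1) = 0.824011 + (0.824011 − 0.811237)/3 = 0.828269
R(2,2) = 0.828269 + (0.828269 − 0.828678)/15 = 0.828242

0.8282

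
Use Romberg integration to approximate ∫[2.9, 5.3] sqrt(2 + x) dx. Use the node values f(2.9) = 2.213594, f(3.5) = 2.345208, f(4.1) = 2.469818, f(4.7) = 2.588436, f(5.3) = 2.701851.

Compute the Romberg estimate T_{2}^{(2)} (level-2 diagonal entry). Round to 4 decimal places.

T_{0}^{(0)} (trapezoid, 1 panel, h=2.4000): 5.898534
T_{1}^{(0)} (trapezoid, 2 panels, h=1.2000): 5.913049
T_{2}^{(0)} (trapezoid, 4 panels, h=0.6000): 5.916711
T_{1}^{(1)} = 5.913049 + (5.913049 − 5.898534)/3 = 5.917887
T_{2}^{(1)} = 5.916711 + (5.916711 − 5.913049)/3 = 5.917932
T_{2}^{(2)} = 5.917932 + (5.917932 − 5.917887)/15 = 5.917935

5.9179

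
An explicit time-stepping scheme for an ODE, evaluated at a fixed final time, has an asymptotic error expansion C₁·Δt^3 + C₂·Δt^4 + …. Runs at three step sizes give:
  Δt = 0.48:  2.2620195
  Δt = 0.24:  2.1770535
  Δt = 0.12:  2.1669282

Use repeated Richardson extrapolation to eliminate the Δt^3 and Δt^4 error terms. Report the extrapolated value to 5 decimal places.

2.16552

First eliminate the Δt^3 term (factor 2^3 = 8):
  B₁ = (8·2.1770535 − 2.2620195)/7 = 2.1649155
  B₂ = (8·2.1669282 − 2.1770535)/7 = 2.1654817
Then eliminate the Δt^4 term (factor 2^4 = 16):
  (16·2.1654817 − 2.1649155)/15 = 2.1655194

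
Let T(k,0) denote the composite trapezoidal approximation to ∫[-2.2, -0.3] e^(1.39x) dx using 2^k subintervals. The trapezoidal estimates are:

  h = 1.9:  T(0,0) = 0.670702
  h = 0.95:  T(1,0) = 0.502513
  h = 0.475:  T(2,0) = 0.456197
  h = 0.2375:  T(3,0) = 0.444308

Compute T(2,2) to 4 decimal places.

0.4404

Richardson extrapolation on the trapezoidal column (denominator 4−1=3):
T(1,1) = 0.502513 + (0.502513 − 0.670702)/3 = 0.446450
T(2,1) = (4·0.456197 − 0.502513) / 3 = 0.440758
T(2,2) = (16·0.440758 − 0.446450) / 15 = 0.440379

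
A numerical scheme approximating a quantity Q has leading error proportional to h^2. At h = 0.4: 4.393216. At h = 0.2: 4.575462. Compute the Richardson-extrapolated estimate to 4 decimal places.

4.6362

The leading error scales as h^2; refining by a factor of 2 reduces it by 2^2 = 4.
Extrapolated value = (4·A(h/2) − A(h)) / (4 − 1)
= (4·4.575462 − 4.393216) / 3
= 13.908632 / 3 = 4.636211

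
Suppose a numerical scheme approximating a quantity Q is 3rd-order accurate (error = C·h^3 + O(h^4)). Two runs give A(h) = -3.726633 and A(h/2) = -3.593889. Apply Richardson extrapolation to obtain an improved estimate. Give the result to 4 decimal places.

The leading error scales as h^3; refining by a factor of 2 reduces it by 2^3 = 8.
Extrapolated value = (8·A(h/2) − A(h)) / (8 − 1)
= (8·(-3.593889) − (-3.726633)) / 7
= -25.024479 / 7 = -3.574926

-3.5749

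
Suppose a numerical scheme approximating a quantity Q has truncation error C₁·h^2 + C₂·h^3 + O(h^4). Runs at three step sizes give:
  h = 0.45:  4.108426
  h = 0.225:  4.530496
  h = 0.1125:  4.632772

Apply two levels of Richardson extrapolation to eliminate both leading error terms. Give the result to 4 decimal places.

First eliminate the h^2 term (factor 2^2 = 4):
  B₁ = (4·4.530496 − 4.108426)/3 = 4.671186
  B₂ = (4·4.632772 − 4.530496)/3 = 4.666864
Then eliminate the h^3 term (factor 2^3 = 8):
  (8·4.666864 − 4.671186)/7 = 4.666247

4.6662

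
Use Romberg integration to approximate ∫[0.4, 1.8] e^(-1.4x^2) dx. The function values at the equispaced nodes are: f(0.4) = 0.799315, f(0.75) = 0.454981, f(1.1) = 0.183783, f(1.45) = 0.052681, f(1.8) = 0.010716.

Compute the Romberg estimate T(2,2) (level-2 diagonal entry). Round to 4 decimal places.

T(0,0) (trapezoid, 1 panel, h=1.4000): 0.567022
T(1,0) (trapezoid, 2 panels, h=0.7000): 0.412159
T(2,0) (trapezoid, 4 panels, h=0.3500): 0.383761
T(1,1) = 0.412159 + (0.412159 − 0.567022)/3 = 0.360538
T(2,1) = 0.383761 + (0.383761 − 0.412159)/3 = 0.374295
T(2,2) = 0.374295 + (0.374295 − 0.360538)/15 = 0.375212

0.3752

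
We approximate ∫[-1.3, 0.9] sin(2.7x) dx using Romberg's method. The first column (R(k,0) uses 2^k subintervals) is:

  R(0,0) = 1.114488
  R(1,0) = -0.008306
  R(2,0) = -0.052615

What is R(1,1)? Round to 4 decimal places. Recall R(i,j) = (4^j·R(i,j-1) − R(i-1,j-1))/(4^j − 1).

Richardson extrapolation on the trapezoidal column (denominator 4−1=3):
R(1,1) = -0.008306 + (-0.008306 − 1.114488)/3 = -0.382571

-0.3826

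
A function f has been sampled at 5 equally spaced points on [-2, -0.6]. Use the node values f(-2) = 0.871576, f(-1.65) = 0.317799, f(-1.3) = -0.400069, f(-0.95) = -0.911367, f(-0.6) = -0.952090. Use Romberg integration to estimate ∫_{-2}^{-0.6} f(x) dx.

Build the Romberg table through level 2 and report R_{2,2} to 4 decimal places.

R_{0,0} (trapezoid, 1 panel, h=1.4000): -0.056360
R_{1,0} (trapezoid, 2 panels, h=0.7000): -0.308228
R_{2,0} (trapezoid, 4 panels, h=0.3500): -0.361863
R_{1,1} = -0.308228 + (-0.308228 − (-0.056360))/3 = -0.392184
R_{2,1} = -0.361863 + (-0.361863 − (-0.308228))/3 = -0.379741
R_{2,2} = -0.379741 + (-0.379741 − (-0.392184))/15 = -0.378911

-0.3789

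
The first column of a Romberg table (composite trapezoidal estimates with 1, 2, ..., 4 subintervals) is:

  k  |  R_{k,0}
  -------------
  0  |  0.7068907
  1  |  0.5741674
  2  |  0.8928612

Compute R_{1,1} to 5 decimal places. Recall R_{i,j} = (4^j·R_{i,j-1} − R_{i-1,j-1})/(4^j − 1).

Richardson extrapolation on the trapezoidal column (denominator 4−1=3):
R_{1,1} = 0.5741674 + (0.5741674 − 0.7068907)/3 = 0.5299263

0.52993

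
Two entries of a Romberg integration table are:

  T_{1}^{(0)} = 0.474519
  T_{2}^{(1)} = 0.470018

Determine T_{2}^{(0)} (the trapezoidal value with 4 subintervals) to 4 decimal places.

0.4711

From T_{2}^{(1)} = (4·T_{2}^{(0)} − T_{1}^{(0)})/3, solve for T_{2}^{(0)}:
4·T_{2}^{(0)} = 3·0.470018 + 0.474519 = 1.884573
T_{2}^{(0)} = 0.471143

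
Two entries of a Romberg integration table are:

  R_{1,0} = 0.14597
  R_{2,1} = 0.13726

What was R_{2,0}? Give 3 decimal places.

From R_{2,1} = (4·R_{2,0} − R_{1,0})/3, solve for R_{2,0}:
4·R_{2,0} = 3·0.13726 + 0.14597 = 0.55775
R_{2,0} = 0.13944

0.139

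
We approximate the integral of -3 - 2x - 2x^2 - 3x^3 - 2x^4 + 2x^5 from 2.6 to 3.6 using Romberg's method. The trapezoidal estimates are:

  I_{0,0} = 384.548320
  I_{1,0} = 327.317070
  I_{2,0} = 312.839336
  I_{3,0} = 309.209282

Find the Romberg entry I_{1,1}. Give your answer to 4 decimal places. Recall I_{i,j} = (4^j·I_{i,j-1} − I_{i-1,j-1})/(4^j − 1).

308.2400

Richardson extrapolation on the trapezoidal column (denominator 4−1=3):
I_{1,1} = (4·327.317070 − 384.548320) / 3 = 308.239987
(Column j=1 coincides with Simpson's rule on the same nodes.)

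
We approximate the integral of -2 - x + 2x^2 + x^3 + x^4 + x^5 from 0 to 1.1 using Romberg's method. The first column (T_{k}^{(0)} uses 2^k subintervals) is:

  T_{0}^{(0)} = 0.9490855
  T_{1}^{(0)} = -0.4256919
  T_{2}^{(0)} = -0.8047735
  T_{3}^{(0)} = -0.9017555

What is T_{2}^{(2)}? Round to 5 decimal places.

Richardson extrapolation on the trapezoidal column (denominator 4−1=3):
T_{1}^{(1)} = -0.4256919 + (-0.4256919 − 0.9490855)/3 = -0.8839510
T_{2}^{(1)} = (4·(-0.8047735) − (-0.4256919)) / 3 = -0.9311340
T_{2}^{(2)} = (16·(-0.9311340) − (-0.8839510)) / 15 = -0.9342795

-0.93428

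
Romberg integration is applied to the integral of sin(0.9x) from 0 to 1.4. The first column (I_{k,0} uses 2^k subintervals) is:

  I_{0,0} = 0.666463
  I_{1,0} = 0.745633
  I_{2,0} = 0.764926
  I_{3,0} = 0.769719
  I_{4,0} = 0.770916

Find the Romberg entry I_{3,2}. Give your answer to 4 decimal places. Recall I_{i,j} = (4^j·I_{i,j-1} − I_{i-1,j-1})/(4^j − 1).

Richardson extrapolation on the trapezoidal column (denominator 4−1=3):
I_{2,1} = (4·0.764926 − 0.745633) / 3 = 0.771357
I_{3,1} = (4·0.769719 − 0.764926) / 3 = 0.771317
I_{3,2} = 0.771317 + (0.771317 − 0.771357)/15 = 0.771314

0.7713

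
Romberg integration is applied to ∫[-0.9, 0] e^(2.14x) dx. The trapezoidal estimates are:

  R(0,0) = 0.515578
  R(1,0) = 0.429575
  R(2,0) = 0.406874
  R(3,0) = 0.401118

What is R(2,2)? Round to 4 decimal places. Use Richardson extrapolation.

0.3992

R(1,1) = 0.429575 + (0.429575 − 0.515578)/3 = 0.400907
R(2,1) = (4·0.406874 − 0.429575) / 3 = 0.399307
R(2,2) = 0.399307 + (0.399307 − 0.400907)/15 = 0.399200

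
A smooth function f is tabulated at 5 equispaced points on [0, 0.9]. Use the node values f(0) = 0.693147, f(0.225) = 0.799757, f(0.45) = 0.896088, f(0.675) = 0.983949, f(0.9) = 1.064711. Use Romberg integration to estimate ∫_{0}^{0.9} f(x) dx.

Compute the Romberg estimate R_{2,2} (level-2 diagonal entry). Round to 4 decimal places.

0.8014

R_{0,0} (trapezoid, 1 panel, h=0.9000): 0.791036
R_{1,0} (trapezoid, 2 panels, h=0.4500): 0.798758
R_{2,0} (trapezoid, 4 panels, h=0.2250): 0.800713
R_{1,1} = 0.798758 + (0.798758 − 0.791036)/3 = 0.801332
R_{2,1} = 0.800713 + (0.800713 − 0.798758)/3 = 0.801365
R_{2,2} = 0.801365 + (0.801365 − 0.801332)/15 = 0.801367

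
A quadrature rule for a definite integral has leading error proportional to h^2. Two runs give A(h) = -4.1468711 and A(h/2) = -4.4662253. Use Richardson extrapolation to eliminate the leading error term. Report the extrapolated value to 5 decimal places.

The leading error scales as h^2; refining by a factor of 2 reduces it by 2^2 = 4.
Extrapolated value = (4·A(h/2) − A(h)) / (4 − 1)
= (4·(-4.4662253) − (-4.1468711)) / 3
= -13.7180301 / 3 = -4.5726767

-4.57268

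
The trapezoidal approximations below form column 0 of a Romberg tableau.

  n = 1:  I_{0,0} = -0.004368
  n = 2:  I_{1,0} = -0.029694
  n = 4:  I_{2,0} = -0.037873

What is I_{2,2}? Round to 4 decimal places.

-0.0408

Richardson extrapolation on the trapezoidal column (denominator 4−1=3):
I_{1,1} = -0.029694 + (-0.029694 − (-0.004368))/3 = -0.038136
I_{2,1} = (4·(-0.037873) − (-0.029694)) / 3 = -0.040599
I_{2,2} = (16·(-0.040599) − (-0.038136)) / 15 = -0.040763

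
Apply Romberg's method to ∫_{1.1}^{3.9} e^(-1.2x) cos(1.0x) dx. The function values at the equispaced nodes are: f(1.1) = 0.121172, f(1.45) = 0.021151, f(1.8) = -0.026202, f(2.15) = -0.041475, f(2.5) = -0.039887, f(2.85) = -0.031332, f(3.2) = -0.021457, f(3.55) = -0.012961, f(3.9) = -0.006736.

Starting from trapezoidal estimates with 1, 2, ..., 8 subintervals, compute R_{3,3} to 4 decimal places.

-0.0373

R_{0,0} (trapezoid, 1 panel, h=2.8000): 0.160210
R_{1,0} (trapezoid, 2 panels, h=1.4000): 0.024263
R_{2,0} (trapezoid, 4 panels, h=0.7000): -0.021230
R_{3,0} (trapezoid, 8 panels, h=0.3500): -0.033231
R_{1,1} = 0.024263 + (0.024263 − 0.160210)/3 = -0.021053
R_{2,1} = -0.021230 + (-0.021230 − 0.024263)/3 = -0.036394
R_{3,1} = -0.033231 + (-0.033231 − (-0.021230))/3 = -0.037231
R_{2,2} = -0.036394 + (-0.036394 − (-0.021053))/15 = -0.037417
R_{3,2} = -0.037231 + (-0.037231 − (-0.036394))/15 = -0.037287
R_{3,3} = -0.037287 + (-0.037287 − (-0.037417))/63 = -0.037285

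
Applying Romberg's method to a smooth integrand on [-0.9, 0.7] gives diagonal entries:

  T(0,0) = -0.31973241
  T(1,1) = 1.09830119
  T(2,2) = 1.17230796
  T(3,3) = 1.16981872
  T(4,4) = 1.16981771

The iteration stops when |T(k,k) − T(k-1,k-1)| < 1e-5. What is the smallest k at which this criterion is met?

k = 4

|T(1,1) − T(0,0)| = 1.41803360 ≥ 1e-5
|T(2,2) − T(1,1)| = 0.07400677 ≥ 1e-5
|T(3,3) − T(2,2)| = 0.00248924 ≥ 1e-5
|T(4,4) − T(3,3)| = 0.00000101 < 1e-5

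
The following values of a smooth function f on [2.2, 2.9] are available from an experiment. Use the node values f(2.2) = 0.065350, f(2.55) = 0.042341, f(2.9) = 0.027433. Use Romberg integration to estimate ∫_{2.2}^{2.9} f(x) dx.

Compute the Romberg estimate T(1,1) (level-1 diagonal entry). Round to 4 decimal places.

T(0,0) (trapezoid, 1 panel, h=0.7000): 0.032474
T(1,0) (trapezoid, 2 panels, h=0.3500): 0.031056
T(1,1) = 0.031056 + (0.031056 − 0.032474)/3 = 0.030583

0.0306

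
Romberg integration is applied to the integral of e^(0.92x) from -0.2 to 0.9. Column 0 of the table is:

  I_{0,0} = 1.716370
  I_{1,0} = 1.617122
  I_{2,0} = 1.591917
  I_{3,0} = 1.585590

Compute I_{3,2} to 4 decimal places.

I_{2,1} = (4·1.591917 − 1.617122) / 3 = 1.583515
I_{3,1} = (4·1.585590 − 1.591917) / 3 = 1.583481
I_{3,2} = 1.583481 + (1.583481 − 1.583515)/15 = 1.583479

1.5835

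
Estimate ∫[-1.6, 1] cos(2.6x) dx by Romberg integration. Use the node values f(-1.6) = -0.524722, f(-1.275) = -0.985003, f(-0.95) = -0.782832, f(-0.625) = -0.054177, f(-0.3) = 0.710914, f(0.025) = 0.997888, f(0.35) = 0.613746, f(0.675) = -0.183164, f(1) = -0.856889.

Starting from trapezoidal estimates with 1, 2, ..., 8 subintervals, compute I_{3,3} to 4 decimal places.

-0.1280

I_{0,0} (trapezoid, 1 panel, h=2.6000): -1.796094
I_{1,0} (trapezoid, 2 panels, h=1.3000): 0.026141
I_{2,0} (trapezoid, 4 panels, h=0.6500): -0.096835
I_{3,0} (trapezoid, 8 panels, h=0.3250): -0.121366
I_{1,1} = 0.026141 + (0.026141 − (-1.796094))/3 = 0.633553
I_{2,1} = -0.096835 + (-0.096835 − 0.026141)/3 = -0.137827
I_{3,1} = -0.121366 + (-0.121366 − (-0.096835))/3 = -0.129543
I_{2,2} = -0.137827 + (-0.137827 − 0.633553)/15 = -0.189252
I_{3,2} = -0.129543 + (-0.129543 − (-0.137827))/15 = -0.128991
I_{3,3} = -0.128991 + (-0.128991 − (-0.189252))/63 = -0.128034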